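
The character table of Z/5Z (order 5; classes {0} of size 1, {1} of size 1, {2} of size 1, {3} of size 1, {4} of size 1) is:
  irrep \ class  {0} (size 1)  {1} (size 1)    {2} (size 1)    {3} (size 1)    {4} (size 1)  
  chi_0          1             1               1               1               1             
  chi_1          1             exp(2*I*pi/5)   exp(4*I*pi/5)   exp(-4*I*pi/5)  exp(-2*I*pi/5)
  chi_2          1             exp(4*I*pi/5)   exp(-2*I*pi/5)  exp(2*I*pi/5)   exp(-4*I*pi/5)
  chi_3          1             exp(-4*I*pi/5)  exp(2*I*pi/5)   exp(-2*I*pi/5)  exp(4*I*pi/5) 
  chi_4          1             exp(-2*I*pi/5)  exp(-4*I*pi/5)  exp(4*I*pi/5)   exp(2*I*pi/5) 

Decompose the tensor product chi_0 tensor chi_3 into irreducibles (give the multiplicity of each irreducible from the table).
chi_0 tensor chi_3 = chi_3 (all other irreducibles have multiplicity 0).

Proof sketch: The character of a tensor product is the pointwise product (chi_0 * chi_3)(C) = chi_0(C) * chi_3(C):
  {0}: (1)*(1), {1}: (1)*(exp(-4*I*pi/5)), {2}: (1)*(exp(2*I*pi/5)), {3}: (1)*(exp(-2*I*pi/5)), {4}: (1)*(exp(4*I*pi/5))
so (chi_0 * chi_3) takes values
  {0} -> 1, {1} -> exp(-4*I*pi/5), {2} -> exp(2*I*pi/5), {3} -> exp(-2*I*pi/5), {4} -> exp(4*I*pi/5).
Now take the inner product of this character with each irreducible chi from the table, <chi_0*chi_3, chi> = (1/5) sum_C |C| (chi_0*chi_3)(C) conj(chi(C)):
  <chi_0*chi_3, chi_0> = (1/5)[1*(1)*conj(1) + 1*(exp(-4*I*pi/5))*conj(1) + 1*(exp(2*I*pi/5))*conj(1) + 1*(exp(-2*I*pi/5))*conj(1) + 1*(exp(4*I*pi/5))*conj(1)]
      = (1/5)[(1) + (exp(-4*I*pi/5)) + (exp(2*I*pi/5)) + (exp(-2*I*pi/5)) + (exp(4*I*pi/5))] = 0/5 = 0
  <chi_0*chi_3, chi_1> = (1/5)[1*(1)*conj(1) + 1*(exp(-4*I*pi/5))*conj(exp(2*I*pi/5)) + 1*(exp(2*I*pi/5))*conj(exp(4*I*pi/5)) + 1*(exp(-2*I*pi/5))*conj(exp(-4*I*pi/5)) + 1*(exp(4*I*pi/5))*conj(exp(-2*I*pi/5))]
      = (1/5)[(1) + (exp(4*I*pi/5)) + (exp(-2*I*pi/5)) + (exp(2*I*pi/5)) + (exp(-4*I*pi/5))] = 0/5 = 0
  <chi_0*chi_3, chi_2> = (1/5)[1*(1)*conj(1) + 1*(exp(-4*I*pi/5))*conj(exp(4*I*pi/5)) + 1*(exp(2*I*pi/5))*conj(exp(-2*I*pi/5)) + 1*(exp(-2*I*pi/5))*conj(exp(2*I*pi/5)) + 1*(exp(4*I*pi/5))*conj(exp(-4*I*pi/5))]
      = (1/5)[(1) + (exp(2*I*pi/5)) + (exp(4*I*pi/5)) + (exp(-4*I*pi/5)) + (exp(-2*I*pi/5))] = 0/5 = 0
  <chi_0*chi_3, chi_3> = (1/5)[1*(1)*conj(1) + 1*(exp(-4*I*pi/5))*conj(exp(-4*I*pi/5)) + 1*(exp(2*I*pi/5))*conj(exp(2*I*pi/5)) + 1*(exp(-2*I*pi/5))*conj(exp(-2*I*pi/5)) + 1*(exp(4*I*pi/5))*conj(exp(4*I*pi/5))]
      = (1/5)[(1) + (1) + (1) + (1) + (1)] = 5/5 = 1
  <chi_0*chi_3, chi_4> = (1/5)[1*(1)*conj(1) + 1*(exp(-4*I*pi/5))*conj(exp(-2*I*pi/5)) + 1*(exp(2*I*pi/5))*conj(exp(-4*I*pi/5)) + 1*(exp(-2*I*pi/5))*conj(exp(4*I*pi/5)) + 1*(exp(4*I*pi/5))*conj(exp(2*I*pi/5))]
      = (1/5)[(1) + (exp(-2*I*pi/5)) + (exp(-4*I*pi/5)) + (exp(4*I*pi/5)) + (exp(2*I*pi/5))] = 0/5 = 0
(Exp terms are combined using exp(i*s)*conj(exp(i*t)) = exp(i*(s-t)), and sums of them are collapsed using the identity that for every m > 1 the m distinct m-th roots of unity sum to 0, e.g. 1 + exp(2*I*pi/3) + exp(-2*I*pi/3) = 0.)
Hence the multiplicities are chi_3: 1. Dimension check: dim(chi_0)*dim(chi_3) = 1*1 = 1 and sum (mult * dim) = 1*1 = 1.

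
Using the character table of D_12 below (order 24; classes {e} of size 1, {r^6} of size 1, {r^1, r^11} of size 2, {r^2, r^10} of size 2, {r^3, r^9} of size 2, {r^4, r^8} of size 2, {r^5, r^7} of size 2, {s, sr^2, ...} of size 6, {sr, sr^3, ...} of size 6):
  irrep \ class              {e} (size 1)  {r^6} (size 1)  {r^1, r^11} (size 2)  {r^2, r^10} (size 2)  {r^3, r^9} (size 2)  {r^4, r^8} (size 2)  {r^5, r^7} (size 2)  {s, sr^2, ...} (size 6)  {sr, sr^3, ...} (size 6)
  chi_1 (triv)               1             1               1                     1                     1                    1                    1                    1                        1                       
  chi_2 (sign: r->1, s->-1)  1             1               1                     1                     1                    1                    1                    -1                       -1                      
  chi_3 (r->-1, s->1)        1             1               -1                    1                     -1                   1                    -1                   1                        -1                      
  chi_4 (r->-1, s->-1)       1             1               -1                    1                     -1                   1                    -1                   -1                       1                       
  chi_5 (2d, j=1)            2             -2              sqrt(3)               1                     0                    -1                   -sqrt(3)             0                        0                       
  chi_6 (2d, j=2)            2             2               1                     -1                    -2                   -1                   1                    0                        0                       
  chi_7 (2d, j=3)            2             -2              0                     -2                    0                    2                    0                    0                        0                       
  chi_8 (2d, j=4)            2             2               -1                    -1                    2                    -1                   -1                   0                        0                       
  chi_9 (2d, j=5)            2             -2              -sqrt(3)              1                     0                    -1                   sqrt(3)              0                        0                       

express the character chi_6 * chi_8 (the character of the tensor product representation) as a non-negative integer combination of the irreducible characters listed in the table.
chi_6 tensor chi_8 = chi_3 + chi_4 + chi_6 (all other irreducibles have multiplicity 0).

The character of a tensor product is the pointwise product (chi_6 * chi_8)(C) = chi_6(C) * chi_8(C):
  {e}: (2)*(2), {r^6}: (2)*(2), {r^1, r^11}: (1)*(-1), {r^2, r^10}: (-1)*(-1), {r^3, r^9}: (-2)*(2), {r^4, r^8}: (-1)*(-1), {r^5, r^7}: (1)*(-1), {s, sr^2, ...}: (0)*(0), {sr, sr^3, ...}: (0)*(0)
so (chi_6 * chi_8) takes values
  {e} -> 4, {r^6} -> 4, {r^1, r^11} -> -1, {r^2, r^10} -> 1, {r^3, r^9} -> -4, {r^4, r^8} -> 1, {r^5, r^7} -> -1, {s, sr^2, ...} -> 0, {sr, sr^3, ...} -> 0.
Now take the inner product of this character with each irreducible chi from the table, <chi_6*chi_8, chi> = (1/24) sum_C |C| (chi_6*chi_8)(C) conj(chi(C)):
  <chi_6*chi_8, chi_1> = (1/24)[1*(4)*conj(1) + 1*(4)*conj(1) + 2*(-1)*conj(1) + 2*(1)*conj(1) + 2*(-4)*conj(1) + 2*(1)*conj(1) + 2*(-1)*conj(1) + 6*(0)*conj(1) + 6*(0)*conj(1)]
      = (1/24)[(4) + (4) + (-2) + (2) + (-8) + (2) + (-2) + (0) + (0)] = 0/24 = 0
  <chi_6*chi_8, chi_2> = (1/24)[1*(4)*conj(1) + 1*(4)*conj(1) + 2*(-1)*conj(1) + 2*(1)*conj(1) + 2*(-4)*conj(1) + 2*(1)*conj(1) + 2*(-1)*conj(1) + 6*(0)*conj(-1) + 6*(0)*conj(-1)]
      = (1/24)[(4) + (4) + (-2) + (2) + (-8) + (2) + (-2) + (0) + (0)] = 0/24 = 0
  <chi_6*chi_8, chi_3> = (1/24)[1*(4)*conj(1) + 1*(4)*conj(1) + 2*(-1)*conj(-1) + 2*(1)*conj(1) + 2*(-4)*conj(-1) + 2*(1)*conj(1) + 2*(-1)*conj(-1) + 6*(0)*conj(1) + 6*(0)*conj(-1)]
      = (1/24)[(4) + (4) + (2) + (2) + (8) + (2) + (2) + (0) + (0)] = 24/24 = 1
  <chi_6*chi_8, chi_4> = (1/24)[1*(4)*conj(1) + 1*(4)*conj(1) + 2*(-1)*conj(-1) + 2*(1)*conj(1) + 2*(-4)*conj(-1) + 2*(1)*conj(1) + 2*(-1)*conj(-1) + 6*(0)*conj(-1) + 6*(0)*conj(1)]
      = (1/24)[(4) + (4) + (2) + (2) + (8) + (2) + (2) + (0) + (0)] = 24/24 = 1
  <chi_6*chi_8, chi_5> = (1/24)[1*(4)*conj(2) + 1*(4)*conj(-2) + 2*(-1)*conj(sqrt(3)) + 2*(1)*conj(1) + 2*(-4)*conj(0) + 2*(1)*conj(-1) + 2*(-1)*conj(-sqrt(3)) + 6*(0)*conj(0) + 6*(0)*conj(0)]
      = (1/24)[(8) + (-8) + (-2*sqrt(3)) + (2) + (0) + (-2) + (2*sqrt(3)) + (0) + (0)] = 0/24 = 0
  <chi_6*chi_8, chi_6> = (1/24)[1*(4)*conj(2) + 1*(4)*conj(2) + 2*(-1)*conj(1) + 2*(1)*conj(-1) + 2*(-4)*conj(-2) + 2*(1)*conj(-1) + 2*(-1)*conj(1) + 6*(0)*conj(0) + 6*(0)*conj(0)]
      = (1/24)[(8) + (8) + (-2) + (-2) + (16) + (-2) + (-2) + (0) + (0)] = 24/24 = 1
  <chi_6*chi_8, chi_7> = (1/24)[1*(4)*conj(2) + 1*(4)*conj(-2) + 2*(-1)*conj(0) + 2*(1)*conj(-2) + 2*(-4)*conj(0) + 2*(1)*conj(2) + 2*(-1)*conj(0) + 6*(0)*conj(0) + 6*(0)*conj(0)]
      = (1/24)[(8) + (-8) + (0) + (-4) + (0) + (4) + (0) + (0) + (0)] = 0/24 = 0
  <chi_6*chi_8, chi_8> = (1/24)[1*(4)*conj(2) + 1*(4)*conj(2) + 2*(-1)*conj(-1) + 2*(1)*conj(-1) + 2*(-4)*conj(2) + 2*(1)*conj(-1) + 2*(-1)*conj(-1) + 6*(0)*conj(0) + 6*(0)*conj(0)]
      = (1/24)[(8) + (8) + (2) + (-2) + (-16) + (-2) + (2) + (0) + (0)] = 0/24 = 0
  <chi_6*chi_8, chi_9> = (1/24)[1*(4)*conj(2) + 1*(4)*conj(-2) + 2*(-1)*conj(-sqrt(3)) + 2*(1)*conj(1) + 2*(-4)*conj(0) + 2*(1)*conj(-1) + 2*(-1)*conj(sqrt(3)) + 6*(0)*conj(0) + 6*(0)*conj(0)]
      = (1/24)[(8) + (-8) + (2*sqrt(3)) + (2) + (0) + (-2) + (-2*sqrt(3)) + (0) + (0)] = 0/24 = 0
Hence the multiplicities are chi_3: 1, chi_4: 1, chi_6: 1. Dimension check: dim(chi_6)*dim(chi_8) = 2*2 = 4 and sum (mult * dim) = 1*1 + 1*1 + 1*2 = 4.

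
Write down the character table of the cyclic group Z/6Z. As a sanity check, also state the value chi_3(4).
Character table of Z/6Z (irreps indexed chi_0,...,chi_5 with chi_k(m) = zeta_6^(k*m), zeta_6 = exp(2*pi*i/6)):
  irrep \ class  {0} (size 1)  {1} (size 1)    {2} (size 1)    {3} (size 1)  {4} (size 1)    {5} (size 1)  
  chi_0          1             1               1               1             1               1             
  chi_1          1             exp(I*pi/3)     exp(2*I*pi/3)   -1            exp(-2*I*pi/3)  exp(-I*pi/3)  
  chi_2          1             exp(2*I*pi/3)   exp(-2*I*pi/3)  1             exp(2*I*pi/3)   exp(-2*I*pi/3)
  chi_3          1             -1              1               -1            1               -1            
  chi_4          1             exp(-2*I*pi/3)  exp(2*I*pi/3)   1             exp(-2*I*pi/3)  exp(2*I*pi/3) 
  chi_5          1             exp(-I*pi/3)    exp(-2*I*pi/3)  -1            exp(2*I*pi/3)   exp(I*pi/3)   

Spot check: chi_3(4) = zeta_6^(3*4) = zeta_6^12 = 1.

Z/6Z is abelian, so all 6 irreducible complex representations are 1-dimensional. They are given by chi_k(m) = zeta_6^(k*m) for k = 0,...,5. Row orthogonality: sum_m chi_k(m) conj(chi_l(m)) = 6 * [k = l].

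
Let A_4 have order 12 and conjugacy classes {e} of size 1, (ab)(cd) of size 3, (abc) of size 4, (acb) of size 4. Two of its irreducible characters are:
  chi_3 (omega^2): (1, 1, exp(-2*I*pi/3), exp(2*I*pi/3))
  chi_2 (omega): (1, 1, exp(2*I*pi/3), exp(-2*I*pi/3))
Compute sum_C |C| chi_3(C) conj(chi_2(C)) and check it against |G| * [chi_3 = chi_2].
Sum = 0; so <chi_3, chi_2> = 0 (distinct irreducibles are orthogonal).

Justification: Compute term by term over conjugacy classes (|C| * chi_3(C) * conj(chi_2(C))):
  1*(1)*conj(1) + 3*(1)*conj(1) + 4*(exp(-2*I*pi/3))*conj(exp(2*I*pi/3)) + 4*(exp(2*I*pi/3))*conj(exp(-2*I*pi/3))
  = (1) + (3) + (4*exp(2*I*pi/3)) + (4*exp(-2*I*pi/3))
  = 0.
(Exp terms are combined using exp(i*s)*conj(exp(i*t)) = exp(i*(s-t)), and sums of them are collapsed using the identity that for every m > 1 the m distinct m-th roots of unity sum to 0, e.g. 1 + exp(2*I*pi/3) + exp(-2*I*pi/3) = 0.)
Dividing by |G| = 12 gives 0/12 = 0, matching the row-orthogonality relation <chi_3, chi_2> = [chi_3 = chi_2].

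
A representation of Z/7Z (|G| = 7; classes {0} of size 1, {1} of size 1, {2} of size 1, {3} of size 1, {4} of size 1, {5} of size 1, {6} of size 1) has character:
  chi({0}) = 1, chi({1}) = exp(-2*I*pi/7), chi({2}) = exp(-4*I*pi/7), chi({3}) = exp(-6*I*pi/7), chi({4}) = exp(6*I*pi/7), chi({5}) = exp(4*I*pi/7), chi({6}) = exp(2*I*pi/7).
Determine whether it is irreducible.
Irreducible: <chi, chi> = 1.

Reasoning: <chi, chi> = (1/|G|) sum_C |C| * |chi(C)|^2 = (1/7)[1*|1|^2 + 1*|exp(-2*I*pi/7)|^2 + 1*|exp(-4*I*pi/7)|^2 + 1*|exp(-6*I*pi/7)|^2 + 1*|exp(6*I*pi/7)|^2 + 1*|exp(4*I*pi/7)|^2 + 1*|exp(2*I*pi/7)|^2]
  = (1/7)[(1) + (1) + (1) + (1) + (1) + (1) + (1)] = 7/7 = 1.
(Exp terms are combined using exp(i*s)*conj(exp(i*t)) = exp(i*(s-t)), and sums of them are collapsed using the identity that for every m > 1 the m distinct m-th roots of unity sum to 0, e.g. 1 + exp(2*I*pi/3) + exp(-2*I*pi/3) = 0.)
A character is irreducible iff <chi, chi> = 1, so this representation is irreducible.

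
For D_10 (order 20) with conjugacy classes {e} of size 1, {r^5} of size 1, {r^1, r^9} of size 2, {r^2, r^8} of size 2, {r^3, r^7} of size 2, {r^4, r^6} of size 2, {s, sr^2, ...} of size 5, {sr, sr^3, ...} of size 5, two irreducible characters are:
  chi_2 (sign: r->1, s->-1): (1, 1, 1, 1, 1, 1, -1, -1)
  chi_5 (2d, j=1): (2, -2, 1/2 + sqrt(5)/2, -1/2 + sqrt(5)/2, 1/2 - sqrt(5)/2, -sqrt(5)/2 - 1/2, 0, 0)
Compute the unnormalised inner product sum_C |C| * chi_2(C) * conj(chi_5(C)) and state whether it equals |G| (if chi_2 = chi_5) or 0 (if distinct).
Sum = 0; so <chi_2, chi_5> = 0 (distinct irreducibles are orthogonal).

Working: Compute term by term over conjugacy classes (|C| * chi_2(C) * conj(chi_5(C))):
  1*(1)*conj(2) + 1*(1)*conj(-2) + 2*(1)*conj(1/2 + sqrt(5)/2) + 2*(1)*conj(-1/2 + sqrt(5)/2) + 2*(1)*conj(1/2 - sqrt(5)/2) + 2*(1)*conj(-sqrt(5)/2 - 1/2) + 5*(-1)*conj(0) + 5*(-1)*conj(0)
  = (2) + (-2) + (1 + sqrt(5)) + (-1 + sqrt(5)) + (1 - sqrt(5)) + (-sqrt(5) - 1) + (0) + (0)
  = 0.
Dividing by |G| = 20 gives 0/20 = 0, matching the row-orthogonality relation <chi_2, chi_5> = [chi_2 = chi_5].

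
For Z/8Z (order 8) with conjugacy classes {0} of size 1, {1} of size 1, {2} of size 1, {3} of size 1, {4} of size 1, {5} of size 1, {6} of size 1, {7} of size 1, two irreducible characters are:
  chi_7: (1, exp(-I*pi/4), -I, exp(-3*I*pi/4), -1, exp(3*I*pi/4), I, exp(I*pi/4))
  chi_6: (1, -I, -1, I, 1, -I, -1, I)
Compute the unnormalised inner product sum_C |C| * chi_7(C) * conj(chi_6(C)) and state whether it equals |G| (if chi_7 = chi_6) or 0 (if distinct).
Sum = 0; so <chi_7, chi_6> = 0 (distinct irreducibles are orthogonal).

Explanation: Compute term by term over conjugacy classes (|C| * chi_7(C) * conj(chi_6(C))):
  1*(1)*conj(1) + 1*(exp(-I*pi/4))*conj(-I) + 1*(-I)*conj(-1) + 1*(exp(-3*I*pi/4))*conj(I) + 1*(-1)*conj(1) + 1*(exp(3*I*pi/4))*conj(-I) + 1*(I)*conj(-1) + 1*(exp(I*pi/4))*conj(I)
  = (1) + (exp(I*pi/4)) + (I) + (-exp(-I*pi/4)) + (-1) + (exp(-3*I*pi/4)) + (-I) + (-exp(3*I*pi/4))
  = 0.
(Exp terms are combined using exp(i*s)*conj(exp(i*t)) = exp(i*(s-t)), and sums of them are collapsed using the identity that for every m > 1 the m distinct m-th roots of unity sum to 0, e.g. 1 + exp(2*I*pi/3) + exp(-2*I*pi/3) = 0.)
Dividing by |G| = 8 gives 0/8 = 0, matching the row-orthogonality relation <chi_7, chi_6> = [chi_7 = chi_6].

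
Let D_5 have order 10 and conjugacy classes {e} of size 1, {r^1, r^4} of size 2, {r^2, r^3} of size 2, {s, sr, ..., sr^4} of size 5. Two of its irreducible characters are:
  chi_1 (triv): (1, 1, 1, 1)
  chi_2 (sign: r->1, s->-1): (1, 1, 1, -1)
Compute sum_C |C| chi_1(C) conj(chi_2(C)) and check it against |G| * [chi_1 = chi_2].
Sum = 0; so <chi_1, chi_2> = 0 (distinct irreducibles are orthogonal).

Working: Compute term by term over conjugacy classes (|C| * chi_1(C) * conj(chi_2(C))):
  1*(1)*conj(1) + 2*(1)*conj(1) + 2*(1)*conj(1) + 5*(1)*conj(-1)
  = (1) + (2) + (2) + (-5)
  = 0.
Dividing by |G| = 10 gives 0/10 = 0, matching the row-orthogonality relation <chi_1, chi_2> = [chi_1 = chi_2].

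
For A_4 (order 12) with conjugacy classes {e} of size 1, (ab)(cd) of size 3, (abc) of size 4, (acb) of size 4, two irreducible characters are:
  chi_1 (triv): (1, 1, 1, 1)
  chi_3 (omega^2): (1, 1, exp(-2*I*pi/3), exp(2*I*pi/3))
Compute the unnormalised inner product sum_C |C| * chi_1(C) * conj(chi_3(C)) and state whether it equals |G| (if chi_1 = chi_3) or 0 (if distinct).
Sum = 0; so <chi_1, chi_3> = 0 (distinct irreducibles are orthogonal).

Derivation: Compute term by term over conjugacy classes (|C| * chi_1(C) * conj(chi_3(C))):
  1*(1)*conj(1) + 3*(1)*conj(1) + 4*(1)*conj(exp(-2*I*pi/3)) + 4*(1)*conj(exp(2*I*pi/3))
  = (1) + (3) + (4*exp(2*I*pi/3)) + (4*exp(-2*I*pi/3))
  = 0.
(Exp terms are combined using exp(i*s)*conj(exp(i*t)) = exp(i*(s-t)), and sums of them are collapsed using the identity that for every m > 1 the m distinct m-th roots of unity sum to 0, e.g. 1 + exp(2*I*pi/3) + exp(-2*I*pi/3) = 0.)
Dividing by |G| = 12 gives 0/12 = 0, matching the row-orthogonality relation <chi_1, chi_3> = [chi_1 = chi_3].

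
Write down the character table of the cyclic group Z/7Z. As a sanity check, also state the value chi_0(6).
Character table of Z/7Z (irreps indexed chi_0,...,chi_6 with chi_k(m) = zeta_7^(k*m), zeta_7 = exp(2*pi*i/7)):
  irrep \ class  {0} (size 1)  {1} (size 1)    {2} (size 1)    {3} (size 1)    {4} (size 1)    {5} (size 1)    {6} (size 1)  
  chi_0          1             1               1               1               1               1               1             
  chi_1          1             exp(2*I*pi/7)   exp(4*I*pi/7)   exp(6*I*pi/7)   exp(-6*I*pi/7)  exp(-4*I*pi/7)  exp(-2*I*pi/7)
  chi_2          1             exp(4*I*pi/7)   exp(-6*I*pi/7)  exp(-2*I*pi/7)  exp(2*I*pi/7)   exp(6*I*pi/7)   exp(-4*I*pi/7)
  chi_3          1             exp(6*I*pi/7)   exp(-2*I*pi/7)  exp(4*I*pi/7)   exp(-4*I*pi/7)  exp(2*I*pi/7)   exp(-6*I*pi/7)
  chi_4          1             exp(-6*I*pi/7)  exp(2*I*pi/7)   exp(-4*I*pi/7)  exp(4*I*pi/7)   exp(-2*I*pi/7)  exp(6*I*pi/7) 
  chi_5          1             exp(-4*I*pi/7)  exp(6*I*pi/7)   exp(2*I*pi/7)   exp(-2*I*pi/7)  exp(-6*I*pi/7)  exp(4*I*pi/7) 
  chi_6          1             exp(-2*I*pi/7)  exp(-4*I*pi/7)  exp(-6*I*pi/7)  exp(6*I*pi/7)   exp(4*I*pi/7)   exp(2*I*pi/7) 

Spot check: chi_0(6) = zeta_7^(0*6) = zeta_7^0 = 1.

Working: Z/7Z is abelian, so all 7 irreducible complex representations are 1-dimensional. They are given by chi_k(m) = zeta_7^(k*m) for k = 0,...,6. Row orthogonality: sum_m chi_k(m) conj(chi_l(m)) = 7 * [k = l].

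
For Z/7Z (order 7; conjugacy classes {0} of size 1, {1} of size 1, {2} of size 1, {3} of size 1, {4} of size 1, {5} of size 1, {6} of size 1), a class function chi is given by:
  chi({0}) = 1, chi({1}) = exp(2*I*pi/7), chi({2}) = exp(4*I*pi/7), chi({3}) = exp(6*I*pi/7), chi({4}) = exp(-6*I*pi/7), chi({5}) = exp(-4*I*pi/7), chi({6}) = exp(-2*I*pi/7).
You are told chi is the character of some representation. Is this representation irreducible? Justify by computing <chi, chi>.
Irreducible: <chi, chi> = 1.

Solution. <chi, chi> = (1/|G|) sum_C |C| * |chi(C)|^2 = (1/7)[1*|1|^2 + 1*|exp(2*I*pi/7)|^2 + 1*|exp(4*I*pi/7)|^2 + 1*|exp(6*I*pi/7)|^2 + 1*|exp(-6*I*pi/7)|^2 + 1*|exp(-4*I*pi/7)|^2 + 1*|exp(-2*I*pi/7)|^2]
  = (1/7)[(1) + (1) + (1) + (1) + (1) + (1) + (1)] = 7/7 = 1.
(Exp terms are combined using exp(i*s)*conj(exp(i*t)) = exp(i*(s-t)), and sums of them are collapsed using the identity that for every m > 1 the m distinct m-th roots of unity sum to 0, e.g. 1 + exp(2*I*pi/3) + exp(-2*I*pi/3) = 0.)
A character is irreducible iff <chi, chi> = 1, so this representation is irreducible.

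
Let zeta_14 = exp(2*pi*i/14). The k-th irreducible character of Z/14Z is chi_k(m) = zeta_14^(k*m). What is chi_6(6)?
chi_6(6) = zeta_14^36 = exp(-6*I*pi/7)

Working: chi_6(6) = zeta_14^(6*6) = zeta_14^36. Since zeta_14^14 = 1, this equals zeta_14^8 = exp(2*pi*i*8/14) = exp(-6*I*pi/7).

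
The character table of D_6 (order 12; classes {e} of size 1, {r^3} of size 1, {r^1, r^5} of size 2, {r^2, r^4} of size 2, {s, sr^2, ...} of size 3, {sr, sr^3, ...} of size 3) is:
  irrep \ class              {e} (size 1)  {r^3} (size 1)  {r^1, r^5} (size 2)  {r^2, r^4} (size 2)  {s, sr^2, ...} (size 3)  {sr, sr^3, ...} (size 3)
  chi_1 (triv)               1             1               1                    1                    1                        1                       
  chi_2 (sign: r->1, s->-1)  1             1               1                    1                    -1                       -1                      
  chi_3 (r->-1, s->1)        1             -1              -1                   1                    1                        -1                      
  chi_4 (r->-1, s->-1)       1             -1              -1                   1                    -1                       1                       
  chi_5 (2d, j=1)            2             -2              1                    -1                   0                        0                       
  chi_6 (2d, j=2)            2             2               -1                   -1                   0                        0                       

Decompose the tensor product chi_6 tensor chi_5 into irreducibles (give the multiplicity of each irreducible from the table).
chi_6 tensor chi_5 = chi_3 + chi_4 + chi_5 (all other irreducibles have multiplicity 0).

Details: The character of a tensor product is the pointwise product (chi_6 * chi_5)(C) = chi_6(C) * chi_5(C):
  {e}: (2)*(2), {r^3}: (2)*(-2), {r^1, r^5}: (-1)*(1), {r^2, r^4}: (-1)*(-1), {s, sr^2, ...}: (0)*(0), {sr, sr^3, ...}: (0)*(0)
so (chi_6 * chi_5) takes values
  {e} -> 4, {r^3} -> -4, {r^1, r^5} -> -1, {r^2, r^4} -> 1, {s, sr^2, ...} -> 0, {sr, sr^3, ...} -> 0.
Now take the inner product of this character with each irreducible chi from the table, <chi_6*chi_5, chi> = (1/12) sum_C |C| (chi_6*chi_5)(C) conj(chi(C)):
  <chi_6*chi_5, chi_1> = (1/12)[1*(4)*conj(1) + 1*(-4)*conj(1) + 2*(-1)*conj(1) + 2*(1)*conj(1) + 3*(0)*conj(1) + 3*(0)*conj(1)]
      = (1/12)[(4) + (-4) + (-2) + (2) + (0) + (0)] = 0/12 = 0
  <chi_6*chi_5, chi_2> = (1/12)[1*(4)*conj(1) + 1*(-4)*conj(1) + 2*(-1)*conj(1) + 2*(1)*conj(1) + 3*(0)*conj(-1) + 3*(0)*conj(-1)]
      = (1/12)[(4) + (-4) + (-2) + (2) + (0) + (0)] = 0/12 = 0
  <chi_6*chi_5, chi_3> = (1/12)[1*(4)*conj(1) + 1*(-4)*conj(-1) + 2*(-1)*conj(-1) + 2*(1)*conj(1) + 3*(0)*conj(1) + 3*(0)*conj(-1)]
      = (1/12)[(4) + (4) + (2) + (2) + (0) + (0)] = 12/12 = 1
  <chi_6*chi_5, chi_4> = (1/12)[1*(4)*conj(1) + 1*(-4)*conj(-1) + 2*(-1)*conj(-1) + 2*(1)*conj(1) + 3*(0)*conj(-1) + 3*(0)*conj(1)]
      = (1/12)[(4) + (4) + (2) + (2) + (0) + (0)] = 12/12 = 1
  <chi_6*chi_5, chi_5> = (1/12)[1*(4)*conj(2) + 1*(-4)*conj(-2) + 2*(-1)*conj(1) + 2*(1)*conj(-1) + 3*(0)*conj(0) + 3*(0)*conj(0)]
      = (1/12)[(8) + (8) + (-2) + (-2) + (0) + (0)] = 12/12 = 1
  <chi_6*chi_5, chi_6> = (1/12)[1*(4)*conj(2) + 1*(-4)*conj(2) + 2*(-1)*conj(-1) + 2*(1)*conj(-1) + 3*(0)*conj(0) + 3*(0)*conj(0)]
      = (1/12)[(8) + (-8) + (2) + (-2) + (0) + (0)] = 0/12 = 0
Hence the multiplicities are chi_3: 1, chi_4: 1, chi_5: 1. Dimension check: dim(chi_6)*dim(chi_5) = 2*2 = 4 and sum (mult * dim) = 1*1 + 1*1 + 1*2 = 4.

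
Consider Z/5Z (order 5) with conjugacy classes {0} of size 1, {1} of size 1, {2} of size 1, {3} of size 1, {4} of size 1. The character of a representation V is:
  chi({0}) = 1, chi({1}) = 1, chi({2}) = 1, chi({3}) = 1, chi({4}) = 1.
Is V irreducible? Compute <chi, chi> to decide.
Irreducible: <chi, chi> = 1.

Solution. <chi, chi> = (1/|G|) sum_C |C| * |chi(C)|^2 = (1/5)[1*|1|^2 + 1*|1|^2 + 1*|1|^2 + 1*|1|^2 + 1*|1|^2]
  = (1/5)[(1) + (1) + (1) + (1) + (1)] = 5/5 = 1.
(Exp terms are combined using exp(i*s)*conj(exp(i*t)) = exp(i*(s-t)), and sums of them are collapsed using the identity that for every m > 1 the m distinct m-th roots of unity sum to 0, e.g. 1 + exp(2*I*pi/3) + exp(-2*I*pi/3) = 0.)
A character is irreducible iff <chi, chi> = 1, so this representation is irreducible.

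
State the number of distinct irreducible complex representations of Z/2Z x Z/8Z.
16

Why: The number of irreducible complex representations of a finite group equals its number of conjugacy classes. Z/2Z x Z/8Z is abelian of order 16, so every element is its own conjugacy class: 16 classes, so Z/2Z x Z/8Z (order 16) has exactly 16 irreducible complex representations.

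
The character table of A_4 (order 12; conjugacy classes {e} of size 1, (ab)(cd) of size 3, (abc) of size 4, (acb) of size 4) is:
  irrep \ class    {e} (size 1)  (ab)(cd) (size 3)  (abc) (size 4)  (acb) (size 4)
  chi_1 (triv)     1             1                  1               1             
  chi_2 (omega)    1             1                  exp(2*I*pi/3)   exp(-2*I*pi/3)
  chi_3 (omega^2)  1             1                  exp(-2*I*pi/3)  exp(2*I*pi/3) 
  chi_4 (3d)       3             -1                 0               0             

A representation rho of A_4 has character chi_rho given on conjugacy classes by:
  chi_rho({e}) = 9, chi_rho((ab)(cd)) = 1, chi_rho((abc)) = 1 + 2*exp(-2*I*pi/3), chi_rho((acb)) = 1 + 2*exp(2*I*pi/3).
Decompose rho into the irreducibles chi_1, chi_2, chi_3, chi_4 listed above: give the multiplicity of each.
Multiplicities: chi_1: 1, chi_2: 0, chi_3: 2, chi_4: 2.

Solution. Use <chi_rho, chi> = (1/|G|) sum_C |C| * chi_rho(C) * conj(chi(C)) with |G| = 12 for each irreducible chi in the table:
  <chi_rho, chi_1> = (1/12)[1*(9)*conj(1) + 3*(1)*conj(1) + 4*(1 + 2*exp(-2*I*pi/3))*conj(1) + 4*(1 + 2*exp(2*I*pi/3))*conj(1)]
      = (1/12)[(9) + (3) + (4 + 8*exp(-2*I*pi/3)) + (4 + 8*exp(2*I*pi/3))] = 12/12 = 1
  <chi_rho, chi_2> = (1/12)[1*(9)*conj(1) + 3*(1)*conj(1) + 4*(1 + 2*exp(-2*I*pi/3))*conj(exp(2*I*pi/3)) + 4*(1 + 2*exp(2*I*pi/3))*conj(exp(-2*I*pi/3))]
      = (1/12)[(9) + (3) + (4*exp(-2*I*pi/3) + 8*exp(2*I*pi/3)) + (8*exp(-2*I*pi/3) + 4*exp(2*I*pi/3))] = 0/12 = 0
  <chi_rho, chi_3> = (1/12)[1*(9)*conj(1) + 3*(1)*conj(1) + 4*(1 + 2*exp(-2*I*pi/3))*conj(exp(-2*I*pi/3)) + 4*(1 + 2*exp(2*I*pi/3))*conj(exp(2*I*pi/3))]
      = (1/12)[(9) + (3) + (8 + 4*exp(2*I*pi/3)) + (8 + 4*exp(-2*I*pi/3))] = 24/12 = 2
  <chi_rho, chi_4> = (1/12)[1*(9)*conj(3) + 3*(1)*conj(-1) + 4*(1 + 2*exp(-2*I*pi/3))*conj(0) + 4*(1 + 2*exp(2*I*pi/3))*conj(0)]
      = (1/12)[(27) + (-3) + (0) + (0)] = 24/12 = 2
(Exp terms are combined using exp(i*s)*conj(exp(i*t)) = exp(i*(s-t)), and sums of them are collapsed using the identity that for every m > 1 the m distinct m-th roots of unity sum to 0, e.g. 1 + exp(2*I*pi/3) + exp(-2*I*pi/3) = 0.)
Dimension check: dim(rho) = sum (mult * dim) = 1*1 + 0*1 + 2*1 + 2*3 = 9 = chi_rho(e) = 9.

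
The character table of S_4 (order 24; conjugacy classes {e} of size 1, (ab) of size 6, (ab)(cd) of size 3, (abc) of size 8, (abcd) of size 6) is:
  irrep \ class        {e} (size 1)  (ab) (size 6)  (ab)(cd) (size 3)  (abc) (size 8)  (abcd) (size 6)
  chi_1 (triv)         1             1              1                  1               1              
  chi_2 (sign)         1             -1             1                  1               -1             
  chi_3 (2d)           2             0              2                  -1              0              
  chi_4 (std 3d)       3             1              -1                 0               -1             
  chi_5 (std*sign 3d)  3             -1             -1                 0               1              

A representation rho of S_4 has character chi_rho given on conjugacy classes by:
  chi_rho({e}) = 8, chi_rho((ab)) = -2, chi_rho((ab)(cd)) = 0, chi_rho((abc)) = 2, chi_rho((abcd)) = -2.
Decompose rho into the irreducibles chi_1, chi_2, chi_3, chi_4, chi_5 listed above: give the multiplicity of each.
Multiplicities: chi_1: 0, chi_2: 2, chi_3: 0, chi_4: 1, chi_5: 1.

Proof sketch: Use <chi_rho, chi> = (1/|G|) sum_C |C| * chi_rho(C) * conj(chi(C)) with |G| = 24 for each irreducible chi in the table:
  <chi_rho, chi_1> = (1/24)[1*(8)*conj(1) + 6*(-2)*conj(1) + 3*(0)*conj(1) + 8*(2)*conj(1) + 6*(-2)*conj(1)]
      = (1/24)[(8) + (-12) + (0) + (16) + (-12)] = 0/24 = 0
  <chi_rho, chi_2> = (1/24)[1*(8)*conj(1) + 6*(-2)*conj(-1) + 3*(0)*conj(1) + 8*(2)*conj(1) + 6*(-2)*conj(-1)]
      = (1/24)[(8) + (12) + (0) + (16) + (12)] = 48/24 = 2
  <chi_rho, chi_3> = (1/24)[1*(8)*conj(2) + 6*(-2)*conj(0) + 3*(0)*conj(2) + 8*(2)*conj(-1) + 6*(-2)*conj(0)]
      = (1/24)[(16) + (0) + (0) + (-16) + (0)] = 0/24 = 0
  <chi_rho, chi_4> = (1/24)[1*(8)*conj(3) + 6*(-2)*conj(1) + 3*(0)*conj(-1) + 8*(2)*conj(0) + 6*(-2)*conj(-1)]
      = (1/24)[(24) + (-12) + (0) + (0) + (12)] = 24/24 = 1
  <chi_rho, chi_5> = (1/24)[1*(8)*conj(3) + 6*(-2)*conj(-1) + 3*(0)*conj(-1) + 8*(2)*conj(0) + 6*(-2)*conj(1)]
      = (1/24)[(24) + (12) + (0) + (0) + (-12)] = 24/24 = 1
Dimension check: dim(rho) = sum (mult * dim) = 0*1 + 2*1 + 0*2 + 1*3 + 1*3 = 8 = chi_rho(e) = 8.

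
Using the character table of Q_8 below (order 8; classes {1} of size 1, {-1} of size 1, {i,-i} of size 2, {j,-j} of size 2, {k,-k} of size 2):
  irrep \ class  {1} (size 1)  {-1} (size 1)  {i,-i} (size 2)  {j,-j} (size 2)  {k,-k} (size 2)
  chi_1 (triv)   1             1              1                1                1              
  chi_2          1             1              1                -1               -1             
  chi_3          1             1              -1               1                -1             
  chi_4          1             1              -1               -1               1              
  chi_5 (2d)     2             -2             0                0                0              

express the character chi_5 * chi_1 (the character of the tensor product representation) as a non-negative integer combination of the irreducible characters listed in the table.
chi_5 tensor chi_1 = chi_5 (all other irreducibles have multiplicity 0).

The character of a tensor product is the pointwise product (chi_5 * chi_1)(C) = chi_5(C) * chi_1(C):
  {1}: (2)*(1), {-1}: (-2)*(1), {i,-i}: (0)*(1), {j,-j}: (0)*(1), {k,-k}: (0)*(1)
so (chi_5 * chi_1) takes values
  {1} -> 2, {-1} -> -2, {i,-i} -> 0, {j,-j} -> 0, {k,-k} -> 0.
Now take the inner product of this character with each irreducible chi from the table, <chi_5*chi_1, chi> = (1/8) sum_C |C| (chi_5*chi_1)(C) conj(chi(C)):
  <chi_5*chi_1, chi_1> = (1/8)[1*(2)*conj(1) + 1*(-2)*conj(1) + 2*(0)*conj(1) + 2*(0)*conj(1) + 2*(0)*conj(1)]
      = (1/8)[(2) + (-2) + (0) + (0) + (0)] = 0/8 = 0
  <chi_5*chi_1, chi_2> = (1/8)[1*(2)*conj(1) + 1*(-2)*conj(1) + 2*(0)*conj(1) + 2*(0)*conj(-1) + 2*(0)*conj(-1)]
      = (1/8)[(2) + (-2) + (0) + (0) + (0)] = 0/8 = 0
  <chi_5*chi_1, chi_3> = (1/8)[1*(2)*conj(1) + 1*(-2)*conj(1) + 2*(0)*conj(-1) + 2*(0)*conj(1) + 2*(0)*conj(-1)]
      = (1/8)[(2) + (-2) + (0) + (0) + (0)] = 0/8 = 0
  <chi_5*chi_1, chi_4> = (1/8)[1*(2)*conj(1) + 1*(-2)*conj(1) + 2*(0)*conj(-1) + 2*(0)*conj(-1) + 2*(0)*conj(1)]
      = (1/8)[(2) + (-2) + (0) + (0) + (0)] = 0/8 = 0
  <chi_5*chi_1, chi_5> = (1/8)[1*(2)*conj(2) + 1*(-2)*conj(-2) + 2*(0)*conj(0) + 2*(0)*conj(0) + 2*(0)*conj(0)]
      = (1/8)[(4) + (4) + (0) + (0) + (0)] = 8/8 = 1
Hence the multiplicities are chi_5: 1. Dimension check: dim(chi_5)*dim(chi_1) = 2*1 = 2 and sum (mult * dim) = 1*2 = 2.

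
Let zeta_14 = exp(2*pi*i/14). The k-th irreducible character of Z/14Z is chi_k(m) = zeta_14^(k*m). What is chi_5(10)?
chi_5(10) = zeta_14^50 = exp(-6*I*pi/7)

Solution. chi_5(10) = zeta_14^(5*10) = zeta_14^50. Since zeta_14^14 = 1, this equals zeta_14^8 = exp(2*pi*i*8/14) = exp(-6*I*pi/7).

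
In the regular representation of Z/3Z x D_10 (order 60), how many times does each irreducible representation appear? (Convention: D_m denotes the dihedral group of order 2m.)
Each irreducible V_i of dimension d_i appears with multiplicity d_i, i.e. rho_reg = (direct sum over all irreducibles V_i) d_i V_i. The irreducible dimensions for Z/3Z x D_10 are 1, 1, 1, 1, 1, 1, 1, 1, 1, 1, 1, 1, 2, 2, 2, 2, 2, 2, 2, 2, 2, 2, 2, 2: 12 irreducibles of dimension 1, each with multiplicity 1; 12 irreducibles of dimension 2, each with multiplicity 2. Total dimension 12*1*1 + 12*2*2 = 60 = |G|.

Reasoning: General theorem: in the regular representation of a finite group G, each irreducible appears with multiplicity equal to its dimension. Check: dim(rho_reg) = sum d_i^2 = 1 + 1 + 1 + 1 + 1 + 1 + 1 + 1 + 1 + 1 + 1 + 1 + 4 + 4 + 4 + 4 + 4 + 4 + 4 + 4 + 4 + 4 + 4 + 4 = 60 = |G|.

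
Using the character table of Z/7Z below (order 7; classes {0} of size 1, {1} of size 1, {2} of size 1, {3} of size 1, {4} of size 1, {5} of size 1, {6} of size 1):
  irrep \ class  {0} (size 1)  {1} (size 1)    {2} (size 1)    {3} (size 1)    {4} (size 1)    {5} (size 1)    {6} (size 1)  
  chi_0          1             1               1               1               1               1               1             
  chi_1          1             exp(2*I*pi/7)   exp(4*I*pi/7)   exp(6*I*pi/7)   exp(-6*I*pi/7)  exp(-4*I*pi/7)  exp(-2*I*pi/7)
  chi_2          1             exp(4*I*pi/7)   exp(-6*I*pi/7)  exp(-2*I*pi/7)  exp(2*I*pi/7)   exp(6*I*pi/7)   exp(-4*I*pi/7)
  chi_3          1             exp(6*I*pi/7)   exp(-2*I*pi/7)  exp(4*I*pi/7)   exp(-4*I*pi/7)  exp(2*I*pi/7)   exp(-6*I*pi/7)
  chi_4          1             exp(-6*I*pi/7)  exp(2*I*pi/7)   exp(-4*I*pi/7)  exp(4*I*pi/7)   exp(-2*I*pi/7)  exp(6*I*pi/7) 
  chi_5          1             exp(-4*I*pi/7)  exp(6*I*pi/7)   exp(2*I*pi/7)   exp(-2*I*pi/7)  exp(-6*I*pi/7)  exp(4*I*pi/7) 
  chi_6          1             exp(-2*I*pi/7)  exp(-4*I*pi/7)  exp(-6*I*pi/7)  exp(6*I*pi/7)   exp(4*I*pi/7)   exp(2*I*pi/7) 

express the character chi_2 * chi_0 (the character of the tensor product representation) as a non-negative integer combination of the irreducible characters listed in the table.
chi_2 tensor chi_0 = chi_2 (all other irreducibles have multiplicity 0).

Derivation: The character of a tensor product is the pointwise product (chi_2 * chi_0)(C) = chi_2(C) * chi_0(C):
  {0}: (1)*(1), {1}: (exp(4*I*pi/7))*(1), {2}: (exp(-6*I*pi/7))*(1), {3}: (exp(-2*I*pi/7))*(1), {4}: (exp(2*I*pi/7))*(1), {5}: (exp(6*I*pi/7))*(1), {6}: (exp(-4*I*pi/7))*(1)
so (chi_2 * chi_0) takes values
  {0} -> 1, {1} -> exp(4*I*pi/7), {2} -> exp(-6*I*pi/7), {3} -> exp(-2*I*pi/7), {4} -> exp(2*I*pi/7), {5} -> exp(6*I*pi/7), {6} -> exp(-4*I*pi/7).
Now take the inner product of this character with each irreducible chi from the table, <chi_2*chi_0, chi> = (1/7) sum_C |C| (chi_2*chi_0)(C) conj(chi(C)):
  <chi_2*chi_0, chi_0> = (1/7)[1*(1)*conj(1) + 1*(exp(4*I*pi/7))*conj(1) + 1*(exp(-6*I*pi/7))*conj(1) + 1*(exp(-2*I*pi/7))*conj(1) + 1*(exp(2*I*pi/7))*conj(1) + 1*(exp(6*I*pi/7))*conj(1) + 1*(exp(-4*I*pi/7))*conj(1)]
      = (1/7)[(1) + (exp(4*I*pi/7)) + (exp(-6*I*pi/7)) + (exp(-2*I*pi/7)) + (exp(2*I*pi/7)) + (exp(6*I*pi/7)) + (exp(-4*I*pi/7))] = 0/7 = 0
  <chi_2*chi_0, chi_1> = (1/7)[1*(1)*conj(1) + 1*(exp(4*I*pi/7))*conj(exp(2*I*pi/7)) + 1*(exp(-6*I*pi/7))*conj(exp(4*I*pi/7)) + 1*(exp(-2*I*pi/7))*conj(exp(6*I*pi/7)) + 1*(exp(2*I*pi/7))*conj(exp(-6*I*pi/7)) + 1*(exp(6*I*pi/7))*conj(exp(-4*I*pi/7)) + 1*(exp(-4*I*pi/7))*conj(exp(-2*I*pi/7))]
      = (1/7)[(1) + (exp(2*I*pi/7)) + (exp(4*I*pi/7)) + (exp(6*I*pi/7)) + (exp(-6*I*pi/7)) + (exp(-4*I*pi/7)) + (exp(-2*I*pi/7))] = 0/7 = 0
  <chi_2*chi_0, chi_2> = (1/7)[1*(1)*conj(1) + 1*(exp(4*I*pi/7))*conj(exp(4*I*pi/7)) + 1*(exp(-6*I*pi/7))*conj(exp(-6*I*pi/7)) + 1*(exp(-2*I*pi/7))*conj(exp(-2*I*pi/7)) + 1*(exp(2*I*pi/7))*conj(exp(2*I*pi/7)) + 1*(exp(6*I*pi/7))*conj(exp(6*I*pi/7)) + 1*(exp(-4*I*pi/7))*conj(exp(-4*I*pi/7))]
      = (1/7)[(1) + (1) + (1) + (1) + (1) + (1) + (1)] = 7/7 = 1
  <chi_2*chi_0, chi_3> = (1/7)[1*(1)*conj(1) + 1*(exp(4*I*pi/7))*conj(exp(6*I*pi/7)) + 1*(exp(-6*I*pi/7))*conj(exp(-2*I*pi/7)) + 1*(exp(-2*I*pi/7))*conj(exp(4*I*pi/7)) + 1*(exp(2*I*pi/7))*conj(exp(-4*I*pi/7)) + 1*(exp(6*I*pi/7))*conj(exp(2*I*pi/7)) + 1*(exp(-4*I*pi/7))*conj(exp(-6*I*pi/7))]
      = (1/7)[(1) + (exp(-2*I*pi/7)) + (exp(-4*I*pi/7)) + (exp(-6*I*pi/7)) + (exp(6*I*pi/7)) + (exp(4*I*pi/7)) + (exp(2*I*pi/7))] = 0/7 = 0
  <chi_2*chi_0, chi_4> = (1/7)[1*(1)*conj(1) + 1*(exp(4*I*pi/7))*conj(exp(-6*I*pi/7)) + 1*(exp(-6*I*pi/7))*conj(exp(2*I*pi/7)) + 1*(exp(-2*I*pi/7))*conj(exp(-4*I*pi/7)) + 1*(exp(2*I*pi/7))*conj(exp(4*I*pi/7)) + 1*(exp(6*I*pi/7))*conj(exp(-2*I*pi/7)) + 1*(exp(-4*I*pi/7))*conj(exp(6*I*pi/7))]
      = (1/7)[(1) + (exp(-4*I*pi/7)) + (exp(6*I*pi/7)) + (exp(2*I*pi/7)) + (exp(-2*I*pi/7)) + (exp(-6*I*pi/7)) + (exp(4*I*pi/7))] = 0/7 = 0
  <chi_2*chi_0, chi_5> = (1/7)[1*(1)*conj(1) + 1*(exp(4*I*pi/7))*conj(exp(-4*I*pi/7)) + 1*(exp(-6*I*pi/7))*conj(exp(6*I*pi/7)) + 1*(exp(-2*I*pi/7))*conj(exp(2*I*pi/7)) + 1*(exp(2*I*pi/7))*conj(exp(-2*I*pi/7)) + 1*(exp(6*I*pi/7))*conj(exp(-6*I*pi/7)) + 1*(exp(-4*I*pi/7))*conj(exp(4*I*pi/7))]
      = (1/7)[(1) + (exp(-6*I*pi/7)) + (exp(2*I*pi/7)) + (exp(-4*I*pi/7)) + (exp(4*I*pi/7)) + (exp(-2*I*pi/7)) + (exp(6*I*pi/7))] = 0/7 = 0
  <chi_2*chi_0, chi_6> = (1/7)[1*(1)*conj(1) + 1*(exp(4*I*pi/7))*conj(exp(-2*I*pi/7)) + 1*(exp(-6*I*pi/7))*conj(exp(-4*I*pi/7)) + 1*(exp(-2*I*pi/7))*conj(exp(-6*I*pi/7)) + 1*(exp(2*I*pi/7))*conj(exp(6*I*pi/7)) + 1*(exp(6*I*pi/7))*conj(exp(4*I*pi/7)) + 1*(exp(-4*I*pi/7))*conj(exp(2*I*pi/7))]
      = (1/7)[(1) + (exp(6*I*pi/7)) + (exp(-2*I*pi/7)) + (exp(4*I*pi/7)) + (exp(-4*I*pi/7)) + (exp(2*I*pi/7)) + (exp(-6*I*pi/7))] = 0/7 = 0
(Exp terms are combined using exp(i*s)*conj(exp(i*t)) = exp(i*(s-t)), and sums of them are collapsed using the identity that for every m > 1 the m distinct m-th roots of unity sum to 0, e.g. 1 + exp(2*I*pi/3) + exp(-2*I*pi/3) = 0.)
Hence the multiplicities are chi_2: 1. Dimension check: dim(chi_2)*dim(chi_0) = 1*1 = 1 and sum (mult * dim) = 1*1 = 1.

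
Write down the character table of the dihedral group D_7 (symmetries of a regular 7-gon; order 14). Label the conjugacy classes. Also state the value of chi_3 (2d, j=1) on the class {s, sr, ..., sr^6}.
Conjugacy classes: {e} of size 1, {r^1, r^6} of size 2, {r^2, r^5} of size 2, {r^3, r^4} of size 2, {s, sr, ..., sr^6} of size 7.
Character table:
  irrep \ class              {e} (size 1)  {r^1, r^6} (size 2)  {r^2, r^5} (size 2)  {r^3, r^4} (size 2)  {s, sr, ..., sr^6} (size 7)
  chi_1 (triv)               1             1                    1                    1                    1                          
  chi_2 (sign: r->1, s->-1)  1             1                    1                    1                    -1                         
  chi_3 (2d, j=1)            2             2*cos(2*pi/7)        -2*cos(3*pi/7)       -2*cos(pi/7)         0                          
  chi_4 (2d, j=2)            2             -2*cos(3*pi/7)       -2*cos(pi/7)         2*cos(2*pi/7)        0                          
  chi_5 (2d, j=3)            2             -2*cos(pi/7)         2*cos(2*pi/7)        -2*cos(3*pi/7)       0                          

Spot check: chi_3 (2d, j=1) on {s, sr, ..., sr^6} = 0.

Proof sketch: D_7 has order 2*7 = 14 with 5 conjugacy classes, hence 5 irreducibles. Sum of squared dims 1 + 1 + 4 + 4 + 4 = 14 = |G|. Linear characters come from the abelianisation; the 2-dimensional irreps have character r^k -> 2*cos(2*pi*j*k/7), reflections -> 0.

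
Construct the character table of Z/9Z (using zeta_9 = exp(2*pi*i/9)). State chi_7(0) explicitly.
Character table of Z/9Z (irreps indexed chi_0,...,chi_8 with chi_k(m) = zeta_9^(k*m), zeta_9 = exp(2*pi*i/9)):
  irrep \ class  {0} (size 1)  {1} (size 1)    {2} (size 1)    {3} (size 1)    {4} (size 1)    {5} (size 1)    {6} (size 1)    {7} (size 1)    {8} (size 1)  
  chi_0          1             1               1               1               1               1               1               1               1             
  chi_1          1             exp(2*I*pi/9)   exp(4*I*pi/9)   exp(2*I*pi/3)   exp(8*I*pi/9)   exp(-8*I*pi/9)  exp(-2*I*pi/3)  exp(-4*I*pi/9)  exp(-2*I*pi/9)
  chi_2          1             exp(4*I*pi/9)   exp(8*I*pi/9)   exp(-2*I*pi/3)  exp(-2*I*pi/9)  exp(2*I*pi/9)   exp(2*I*pi/3)   exp(-8*I*pi/9)  exp(-4*I*pi/9)
  chi_3          1             exp(2*I*pi/3)   exp(-2*I*pi/3)  1               exp(2*I*pi/3)   exp(-2*I*pi/3)  1               exp(2*I*pi/3)   exp(-2*I*pi/3)
  chi_4          1             exp(8*I*pi/9)   exp(-2*I*pi/9)  exp(2*I*pi/3)   exp(-4*I*pi/9)  exp(4*I*pi/9)   exp(-2*I*pi/3)  exp(2*I*pi/9)   exp(-8*I*pi/9)
  chi_5          1             exp(-8*I*pi/9)  exp(2*I*pi/9)   exp(-2*I*pi/3)  exp(4*I*pi/9)   exp(-4*I*pi/9)  exp(2*I*pi/3)   exp(-2*I*pi/9)  exp(8*I*pi/9) 
  chi_6          1             exp(-2*I*pi/3)  exp(2*I*pi/3)   1               exp(-2*I*pi/3)  exp(2*I*pi/3)   1               exp(-2*I*pi/3)  exp(2*I*pi/3) 
  chi_7          1             exp(-4*I*pi/9)  exp(-8*I*pi/9)  exp(2*I*pi/3)   exp(2*I*pi/9)   exp(-2*I*pi/9)  exp(-2*I*pi/3)  exp(8*I*pi/9)   exp(4*I*pi/9) 
  chi_8          1             exp(-2*I*pi/9)  exp(-4*I*pi/9)  exp(-2*I*pi/3)  exp(-8*I*pi/9)  exp(8*I*pi/9)   exp(2*I*pi/3)   exp(4*I*pi/9)   exp(2*I*pi/9) 

Spot check: chi_7(0) = zeta_9^(7*0) = zeta_9^0 = 1.

Working: Z/9Z is abelian, so all 9 irreducible complex representations are 1-dimensional. They are given by chi_k(m) = zeta_9^(k*m) for k = 0,...,8. Row orthogonality: sum_m chi_k(m) conj(chi_l(m)) = 9 * [k = l].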